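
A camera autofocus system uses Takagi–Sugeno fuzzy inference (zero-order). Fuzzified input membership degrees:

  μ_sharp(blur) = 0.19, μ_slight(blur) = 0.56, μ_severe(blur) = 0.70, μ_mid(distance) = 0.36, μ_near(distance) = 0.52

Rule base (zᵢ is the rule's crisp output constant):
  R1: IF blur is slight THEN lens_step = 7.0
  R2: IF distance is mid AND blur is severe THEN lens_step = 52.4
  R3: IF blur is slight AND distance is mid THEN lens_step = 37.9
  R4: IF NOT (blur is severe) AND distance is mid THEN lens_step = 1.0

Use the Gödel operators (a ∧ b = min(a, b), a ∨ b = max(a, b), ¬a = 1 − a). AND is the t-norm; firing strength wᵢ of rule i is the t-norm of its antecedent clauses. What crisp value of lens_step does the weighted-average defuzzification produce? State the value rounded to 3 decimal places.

23.246

R1 (z=7.0): slight=0.56 → w = 0.56
R2 (z=52.4): mid=0.36, severe=0.70; AND[min(a, b)] → w = 0.36
R3 (z=37.9): slight=0.56, mid=0.36; AND[min(a, b)] → w = 0.36
R4 (z=1.0): ¬severe=1−0.70=0.30, mid=0.36; AND[min(a, b)] → w = 0.30
Weighted average = (0.56·7.0 + 0.36·52.4 + 0.36·37.9 + 0.30·1.0) / (0.56 + 0.36 + 0.36 + 0.30)
  = 36.7280 / 1.5800 = 23.246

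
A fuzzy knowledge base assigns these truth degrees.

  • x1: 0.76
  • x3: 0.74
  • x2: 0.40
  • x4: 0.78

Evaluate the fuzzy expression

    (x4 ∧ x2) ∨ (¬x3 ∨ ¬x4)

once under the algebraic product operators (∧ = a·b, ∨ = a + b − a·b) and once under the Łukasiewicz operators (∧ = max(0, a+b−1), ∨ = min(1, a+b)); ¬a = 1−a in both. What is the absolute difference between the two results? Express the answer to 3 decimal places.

0.057

Under algebraic product:
  x4 ∧ x2 = a·b on (0.7800, 0.4000) = 0.3120
  ¬x3 = 1 − 0.7400 = 0.2600
  ¬x4 = 1 − 0.7800 = 0.2200
  ¬x3 ∨ ¬x4 = a + b − a·b on (0.2600, 0.2200) = 0.4228
  (x4 ∧ x2) ∨ (¬x3 ∨ ¬x4) = a + b − a·b on (0.3120, 0.4228) = 0.6029
  → value = 0.6029
Under Łukasiewicz:
  x4 ∧ x2 = max(0, a+b−1) on (0.78, 0.40) = 0.18
  ¬x3 = 1 − 0.74 = 0.26
  ¬x4 = 1 − 0.78 = 0.22
  ¬x3 ∨ ¬x4 = min(1, a+b) on (0.26, 0.22) = 0.48
  (x4 ∧ x2) ∨ (¬x3 ∨ ¬x4) = min(1, a+b) on (0.18, 0.48) = 0.66
  → value = 0.6600
|0.6029 − 0.6600| = 0.057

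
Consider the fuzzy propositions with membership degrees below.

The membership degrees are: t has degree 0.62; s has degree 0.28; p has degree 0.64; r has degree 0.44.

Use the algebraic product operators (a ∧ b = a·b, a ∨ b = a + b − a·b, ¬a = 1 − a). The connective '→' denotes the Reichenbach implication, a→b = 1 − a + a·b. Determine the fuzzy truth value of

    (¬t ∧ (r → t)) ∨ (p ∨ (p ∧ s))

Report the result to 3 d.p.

0.798

¬t = 1 − 0.6200 = 0.3800
r → t  [Reichenbach: 1 − a + a·b] with a=0.4400, b=0.6200 → 0.8328
¬t ∧ (r → t) = a·b on (0.3800, 0.8328) = 0.3165
p ∧ s = a·b on (0.6400, 0.2800) = 0.1792
p ∨ (p ∧ s) = a + b − a·b on (0.6400, 0.1792) = 0.7045
(¬t ∧ (r → t)) ∨ (p ∨ (p ∧ s)) = a + b − a·b on (0.3165, 0.7045) = 0.7980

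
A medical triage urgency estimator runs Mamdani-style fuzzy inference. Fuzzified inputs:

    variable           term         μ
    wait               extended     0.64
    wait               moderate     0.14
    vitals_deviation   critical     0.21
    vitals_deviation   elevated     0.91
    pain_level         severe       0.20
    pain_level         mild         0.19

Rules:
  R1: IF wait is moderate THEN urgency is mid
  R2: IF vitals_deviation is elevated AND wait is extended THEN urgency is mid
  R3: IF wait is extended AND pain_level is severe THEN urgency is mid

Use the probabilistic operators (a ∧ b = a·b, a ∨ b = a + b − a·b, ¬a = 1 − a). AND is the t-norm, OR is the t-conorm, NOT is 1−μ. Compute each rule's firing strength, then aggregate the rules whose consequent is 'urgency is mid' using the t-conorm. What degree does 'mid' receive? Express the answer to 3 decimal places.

R1: moderate=0.14 → w = 0.1400
R2: elevated=0.91, extended=0.64; AND[a·b] → w = 0.5824
R3: extended=0.64, severe=0.20; AND[a·b] → w = 0.1280
Rules with consequent 'mid': {R1, R2, R3} → strengths 0.1400, 0.5824, 0.1280
Aggregate via t-conorm [a + b − a·b]: 0.6868

0.687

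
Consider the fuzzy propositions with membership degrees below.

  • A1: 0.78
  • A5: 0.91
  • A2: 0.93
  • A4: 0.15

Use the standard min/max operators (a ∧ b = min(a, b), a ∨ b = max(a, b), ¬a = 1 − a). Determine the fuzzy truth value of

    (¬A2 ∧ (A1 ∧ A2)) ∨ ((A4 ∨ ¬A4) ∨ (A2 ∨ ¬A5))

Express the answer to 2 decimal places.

0.93

¬A2 = 1 − 0.93 = 0.07
A1 ∧ A2 = min(a, b) on (0.78, 0.93) = 0.78
¬A2 ∧ (A1 ∧ A2) = min(a, b) on (0.07, 0.78) = 0.07
¬A4 = 1 − 0.15 = 0.85
A4 ∨ ¬A4 = max(a, b) on (0.15, 0.85) = 0.85
¬A5 = 1 − 0.91 = 0.09
A2 ∨ ¬A5 = max(a, b) on (0.93, 0.09) = 0.93
(A4 ∨ ¬A4) ∨ (A2 ∨ ¬A5) = max(a, b) on (0.85, 0.93) = 0.93
(¬A2 ∧ (A1 ∧ A2)) ∨ ((A4 ∨ ¬A4) ∨ (A2 ∨ ¬A5)) = max(a, b) on (0.07, 0.93) = 0.93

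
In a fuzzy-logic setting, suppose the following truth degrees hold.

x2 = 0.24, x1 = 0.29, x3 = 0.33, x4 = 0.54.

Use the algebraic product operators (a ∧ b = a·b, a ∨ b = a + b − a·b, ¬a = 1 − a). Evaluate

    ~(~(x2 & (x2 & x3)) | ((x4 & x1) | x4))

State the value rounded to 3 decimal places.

0.007

x2 & x3 = a·b on (0.2400, 0.3300) = 0.0792
x2 & (x2 & x3) = a·b on (0.2400, 0.0792) = 0.0190
~(x2 & (x2 & x3)) = 1 − 0.0190 = 0.9810
x4 & x1 = a·b on (0.5400, 0.2900) = 0.1566
(x4 & x1) | x4 = a + b − a·b on (0.1566, 0.5400) = 0.6120
~(x2 & (x2 & x3)) | ((x4 & x1) | x4) = a + b − a·b on (0.9810, 0.6120) = 0.9926
~(~(x2 & (x2 & x3)) | ((x4 & x1) | x4)) = 1 − 0.9926 = 0.0074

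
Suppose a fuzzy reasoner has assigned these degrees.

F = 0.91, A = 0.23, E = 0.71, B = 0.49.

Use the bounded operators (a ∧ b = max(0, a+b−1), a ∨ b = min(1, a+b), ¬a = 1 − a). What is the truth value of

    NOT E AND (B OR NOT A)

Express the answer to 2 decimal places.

NOT E = 1 − 0.71 = 0.29
NOT A = 1 − 0.23 = 0.77
B OR NOT A = min(1, a+b) on (0.49, 0.77) = 1.00
NOT E AND (B OR NOT A) = max(0, a+b−1) on (0.29, 1.00) = 0.29

0.29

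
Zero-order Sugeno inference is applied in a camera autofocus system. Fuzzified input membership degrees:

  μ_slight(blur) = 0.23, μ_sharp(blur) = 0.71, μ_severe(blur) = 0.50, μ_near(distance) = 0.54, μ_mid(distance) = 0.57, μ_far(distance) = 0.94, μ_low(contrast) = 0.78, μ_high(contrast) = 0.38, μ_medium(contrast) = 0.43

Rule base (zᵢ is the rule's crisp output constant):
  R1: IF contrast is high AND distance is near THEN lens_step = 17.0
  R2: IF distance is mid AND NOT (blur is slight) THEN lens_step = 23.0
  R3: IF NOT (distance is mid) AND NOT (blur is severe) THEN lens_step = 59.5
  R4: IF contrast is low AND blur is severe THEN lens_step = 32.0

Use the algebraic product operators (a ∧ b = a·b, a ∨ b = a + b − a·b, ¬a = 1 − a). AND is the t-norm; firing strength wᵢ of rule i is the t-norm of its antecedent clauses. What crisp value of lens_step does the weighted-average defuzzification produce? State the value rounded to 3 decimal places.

R1 (z=17.0): high=0.38, near=0.54; AND[a·b] → w = 0.2052
R2 (z=23.0): mid=0.57, ¬slight=1−0.23=0.77; AND[a·b] → w = 0.4389
R3 (z=59.5): ¬mid=1−0.57=0.43, ¬severe=1−0.50=0.50; AND[a·b] → w = 0.2150
R4 (z=32.0): low=0.78, severe=0.50; AND[a·b] → w = 0.3900
Weighted average = (0.2052·17.0 + 0.4389·23.0 + 0.2150·59.5 + 0.3900·32.0) / (0.2052 + 0.4389 + 0.2150 + 0.3900)
  = 38.8556 / 1.2491 = 31.107

31.107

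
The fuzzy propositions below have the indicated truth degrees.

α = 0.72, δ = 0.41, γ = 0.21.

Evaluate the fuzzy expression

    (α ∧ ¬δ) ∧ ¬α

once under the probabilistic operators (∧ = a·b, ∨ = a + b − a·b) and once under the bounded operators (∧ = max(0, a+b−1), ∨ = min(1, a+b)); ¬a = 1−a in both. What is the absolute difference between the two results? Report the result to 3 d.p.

Under probabilistic:
  ¬δ = 1 − 0.4100 = 0.5900
  α ∧ ¬δ = a·b on (0.7200, 0.5900) = 0.4248
  ¬α = 1 − 0.7200 = 0.2800
  (α ∧ ¬δ) ∧ ¬α = a·b on (0.4248, 0.2800) = 0.1189
  → value = 0.1189
Under bounded:
  ¬δ = 1 − 0.41 = 0.59
  α ∧ ¬δ = max(0, a+b−1) on (0.72, 0.59) = 0.31
  ¬α = 1 − 0.72 = 0.28
  (α ∧ ¬δ) ∧ ¬α = max(0, a+b−1) on (0.31, 0.28) = 0.00
  → value = 0.0000
|0.1189 − 0.0000| = 0.119

0.119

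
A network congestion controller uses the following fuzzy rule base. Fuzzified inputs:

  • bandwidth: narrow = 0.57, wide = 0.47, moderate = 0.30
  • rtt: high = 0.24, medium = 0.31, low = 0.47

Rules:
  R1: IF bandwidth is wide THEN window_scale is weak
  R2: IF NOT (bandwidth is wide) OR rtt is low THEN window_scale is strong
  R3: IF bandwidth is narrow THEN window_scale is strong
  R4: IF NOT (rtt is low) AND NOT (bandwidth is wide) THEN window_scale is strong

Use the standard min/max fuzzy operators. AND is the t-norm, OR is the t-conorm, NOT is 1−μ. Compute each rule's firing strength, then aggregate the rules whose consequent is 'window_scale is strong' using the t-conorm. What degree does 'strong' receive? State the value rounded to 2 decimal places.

R1: wide=0.47 → w = 0.47
R2: ¬wide=1−0.47=0.53, low=0.47; OR[max(a, b)] → w = 0.53
R3: narrow=0.57 → w = 0.57
R4: ¬low=1−0.47=0.53, ¬wide=1−0.47=0.53; AND[min(a, b)] → w = 0.53
Rules with consequent 'strong': {R2, R3, R4} → strengths 0.53, 0.57, 0.53
Aggregate via t-conorm [max(a, b)]: 0.57

0.57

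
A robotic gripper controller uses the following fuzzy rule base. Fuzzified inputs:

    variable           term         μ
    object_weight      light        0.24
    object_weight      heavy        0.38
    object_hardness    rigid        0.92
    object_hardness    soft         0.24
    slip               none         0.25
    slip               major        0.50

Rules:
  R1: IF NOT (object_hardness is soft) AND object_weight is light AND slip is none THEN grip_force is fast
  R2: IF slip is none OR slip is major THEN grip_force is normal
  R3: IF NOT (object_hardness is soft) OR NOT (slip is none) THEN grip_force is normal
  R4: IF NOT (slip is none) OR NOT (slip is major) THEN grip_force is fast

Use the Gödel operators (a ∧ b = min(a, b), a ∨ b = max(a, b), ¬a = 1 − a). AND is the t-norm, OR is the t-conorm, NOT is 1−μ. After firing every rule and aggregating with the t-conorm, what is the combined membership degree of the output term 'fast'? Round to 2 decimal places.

0.75

R1: ¬soft=1−0.24=0.76, light=0.24, none=0.25; AND[min(a, b)] → w = 0.24
R2: none=0.25, major=0.50; OR[max(a, b)] → w = 0.50
R3: ¬soft=1−0.24=0.76, ¬none=1−0.25=0.75; OR[max(a, b)] → w = 0.76
R4: ¬none=1−0.25=0.75, ¬major=1−0.50=0.50; OR[max(a, b)] → w = 0.75
Rules with consequent 'fast': {R1, R4} → strengths 0.24, 0.75
Aggregate via t-conorm [max(a, b)]: 0.75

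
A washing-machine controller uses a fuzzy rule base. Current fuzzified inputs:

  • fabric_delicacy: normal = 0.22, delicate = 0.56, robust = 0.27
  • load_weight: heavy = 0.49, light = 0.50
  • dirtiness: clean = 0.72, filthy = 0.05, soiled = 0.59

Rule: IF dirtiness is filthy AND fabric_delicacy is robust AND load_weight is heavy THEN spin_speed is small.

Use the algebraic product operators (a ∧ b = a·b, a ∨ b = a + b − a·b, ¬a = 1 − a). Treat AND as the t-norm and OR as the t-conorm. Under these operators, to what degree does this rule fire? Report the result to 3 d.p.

0.007

firing strength: filthy=0.05, robust=0.27, heavy=0.49; AND[a·b] → w = 0.0066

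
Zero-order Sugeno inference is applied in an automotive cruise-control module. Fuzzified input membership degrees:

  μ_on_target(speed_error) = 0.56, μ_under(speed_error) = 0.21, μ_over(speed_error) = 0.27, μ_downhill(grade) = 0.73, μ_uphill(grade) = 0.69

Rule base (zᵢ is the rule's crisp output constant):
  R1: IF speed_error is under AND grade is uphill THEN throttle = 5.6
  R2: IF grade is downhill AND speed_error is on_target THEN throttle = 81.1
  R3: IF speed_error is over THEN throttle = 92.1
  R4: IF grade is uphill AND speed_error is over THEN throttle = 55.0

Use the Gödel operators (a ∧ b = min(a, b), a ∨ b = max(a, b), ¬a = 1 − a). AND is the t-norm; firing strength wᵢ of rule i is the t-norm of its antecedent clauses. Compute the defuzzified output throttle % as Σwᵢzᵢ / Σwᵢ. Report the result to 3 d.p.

R1 (z=5.6): under=0.21, uphill=0.69; AND[min(a, b)] → w = 0.21
R2 (z=81.1): downhill=0.73, on_target=0.56; AND[min(a, b)] → w = 0.56
R3 (z=92.1): over=0.27 → w = 0.27
R4 (z=55.0): uphill=0.69, over=0.27; AND[min(a, b)] → w = 0.27
Weighted average = (0.21·5.6 + 0.56·81.1 + 0.27·92.1 + 0.27·55.0) / (0.21 + 0.56 + 0.27 + 0.27)
  = 86.3090 / 1.3100 = 65.885

65.885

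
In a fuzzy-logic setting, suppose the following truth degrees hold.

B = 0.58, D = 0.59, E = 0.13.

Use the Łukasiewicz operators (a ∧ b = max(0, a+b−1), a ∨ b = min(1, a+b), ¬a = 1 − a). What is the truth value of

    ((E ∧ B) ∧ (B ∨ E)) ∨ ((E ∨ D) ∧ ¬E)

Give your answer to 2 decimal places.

E ∧ B = max(0, a+b−1) on (0.13, 0.58) = 0.00
B ∨ E = min(1, a+b) on (0.58, 0.13) = 0.71
(E ∧ B) ∧ (B ∨ E) = max(0, a+b−1) on (0.00, 0.71) = 0.00
E ∨ D = min(1, a+b) on (0.13, 0.59) = 0.72
¬E = 1 − 0.13 = 0.87
(E ∨ D) ∧ ¬E = max(0, a+b−1) on (0.72, 0.87) = 0.59
((E ∧ B) ∧ (B ∨ E)) ∨ ((E ∨ D) ∧ ¬E) = min(1, a+b) on (0.00, 0.59) = 0.59

0.59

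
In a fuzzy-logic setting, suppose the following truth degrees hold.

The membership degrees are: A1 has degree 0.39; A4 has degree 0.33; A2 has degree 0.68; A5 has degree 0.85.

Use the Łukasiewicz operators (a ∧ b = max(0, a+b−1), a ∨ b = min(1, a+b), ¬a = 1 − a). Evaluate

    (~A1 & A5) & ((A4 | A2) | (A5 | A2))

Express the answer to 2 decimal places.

0.46

~A1 = 1 − 0.39 = 0.61
~A1 & A5 = max(0, a+b−1) on (0.61, 0.85) = 0.46
A4 | A2 = min(1, a+b) on (0.33, 0.68) = 1.00
A5 | A2 = min(1, a+b) on (0.85, 0.68) = 1.00
(A4 | A2) | (A5 | A2) = min(1, a+b) on (1.00, 1.00) = 1.00
(~A1 & A5) & ((A4 | A2) | (A5 | A2)) = max(0, a+b−1) on (0.46, 1.00) = 0.46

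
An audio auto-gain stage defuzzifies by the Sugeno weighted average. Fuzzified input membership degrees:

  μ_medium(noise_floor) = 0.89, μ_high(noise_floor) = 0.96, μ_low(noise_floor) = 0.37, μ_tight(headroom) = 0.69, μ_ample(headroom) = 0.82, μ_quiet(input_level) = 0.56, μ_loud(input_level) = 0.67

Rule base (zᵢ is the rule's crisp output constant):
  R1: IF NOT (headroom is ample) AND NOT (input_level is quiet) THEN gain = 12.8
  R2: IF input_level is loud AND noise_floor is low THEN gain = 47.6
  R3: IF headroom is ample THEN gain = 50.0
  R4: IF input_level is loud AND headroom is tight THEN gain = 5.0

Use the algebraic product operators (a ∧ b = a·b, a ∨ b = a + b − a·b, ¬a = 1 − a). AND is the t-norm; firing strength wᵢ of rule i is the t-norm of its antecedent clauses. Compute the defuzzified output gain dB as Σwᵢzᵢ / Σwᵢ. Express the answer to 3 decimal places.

34.873

R1 (z=12.8): ¬ample=1−0.82=0.18, ¬quiet=1−0.56=0.44; AND[a·b] → w = 0.0792
R2 (z=47.6): loud=0.67, low=0.37; AND[a·b] → w = 0.2479
R3 (z=50.0): ample=0.82 → w = 0.8200
R4 (z=5.0): loud=0.67, tight=0.69; AND[a·b] → w = 0.4623
Weighted average = (0.0792·12.8 + 0.2479·47.6 + 0.8200·50.0 + 0.4623·5.0) / (0.0792 + 0.2479 + 0.8200 + 0.4623)
  = 56.1253 / 1.6094 = 34.873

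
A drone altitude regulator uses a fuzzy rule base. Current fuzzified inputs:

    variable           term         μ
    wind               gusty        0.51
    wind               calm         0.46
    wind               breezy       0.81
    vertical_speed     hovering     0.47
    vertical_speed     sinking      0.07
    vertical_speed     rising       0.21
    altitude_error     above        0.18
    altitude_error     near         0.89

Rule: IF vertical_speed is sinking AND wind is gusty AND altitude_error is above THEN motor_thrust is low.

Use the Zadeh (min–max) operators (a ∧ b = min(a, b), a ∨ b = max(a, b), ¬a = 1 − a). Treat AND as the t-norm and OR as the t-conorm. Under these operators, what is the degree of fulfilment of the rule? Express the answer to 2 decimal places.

firing strength: sinking=0.07, gusty=0.51, above=0.18; AND[min(a, b)] → w = 0.07

0.07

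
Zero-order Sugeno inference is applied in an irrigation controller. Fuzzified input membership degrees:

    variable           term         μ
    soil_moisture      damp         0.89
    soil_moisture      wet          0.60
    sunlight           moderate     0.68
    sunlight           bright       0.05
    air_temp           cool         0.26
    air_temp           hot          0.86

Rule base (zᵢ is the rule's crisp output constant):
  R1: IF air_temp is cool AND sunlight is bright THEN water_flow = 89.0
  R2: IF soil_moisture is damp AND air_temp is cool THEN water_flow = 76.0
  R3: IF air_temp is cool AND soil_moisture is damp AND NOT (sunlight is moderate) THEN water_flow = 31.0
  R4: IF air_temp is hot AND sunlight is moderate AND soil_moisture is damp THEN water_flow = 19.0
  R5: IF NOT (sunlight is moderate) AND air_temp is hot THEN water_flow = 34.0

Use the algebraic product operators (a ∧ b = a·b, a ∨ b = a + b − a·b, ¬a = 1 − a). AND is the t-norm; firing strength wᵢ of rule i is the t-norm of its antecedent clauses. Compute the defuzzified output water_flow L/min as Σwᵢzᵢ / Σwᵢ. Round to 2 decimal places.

36.16

R1 (z=89.0): cool=0.26, bright=0.05; AND[a·b] → w = 0.0130
R2 (z=76.0): damp=0.89, cool=0.26; AND[a·b] → w = 0.2314
R3 (z=31.0): cool=0.26, damp=0.89, ¬moderate=1−0.68=0.32; AND[a·b] → w = 0.0740
R4 (z=19.0): hot=0.86, moderate=0.68, damp=0.89; AND[a·b] → w = 0.5205
R5 (z=34.0): ¬moderate=1−0.68=0.32, hot=0.86; AND[a·b] → w = 0.2752
Weighted average = (0.0130·89.0 + 0.2314·76.0 + 0.0740·31.0 + 0.5205·19.0 + 0.2752·34.0) / (0.0130 + 0.2314 + 0.0740 + 0.5205 + 0.2752)
  = 40.2847 / 1.1141 = 36.16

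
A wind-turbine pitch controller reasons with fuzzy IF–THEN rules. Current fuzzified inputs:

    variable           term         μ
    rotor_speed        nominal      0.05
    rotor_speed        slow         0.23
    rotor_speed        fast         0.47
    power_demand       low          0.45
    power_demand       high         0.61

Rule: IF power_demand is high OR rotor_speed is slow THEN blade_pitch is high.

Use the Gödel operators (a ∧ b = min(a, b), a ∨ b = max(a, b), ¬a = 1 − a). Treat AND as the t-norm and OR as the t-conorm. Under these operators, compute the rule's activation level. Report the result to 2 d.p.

0.61

firing strength: high=0.61, slow=0.23; OR[max(a, b)] → w = 0.61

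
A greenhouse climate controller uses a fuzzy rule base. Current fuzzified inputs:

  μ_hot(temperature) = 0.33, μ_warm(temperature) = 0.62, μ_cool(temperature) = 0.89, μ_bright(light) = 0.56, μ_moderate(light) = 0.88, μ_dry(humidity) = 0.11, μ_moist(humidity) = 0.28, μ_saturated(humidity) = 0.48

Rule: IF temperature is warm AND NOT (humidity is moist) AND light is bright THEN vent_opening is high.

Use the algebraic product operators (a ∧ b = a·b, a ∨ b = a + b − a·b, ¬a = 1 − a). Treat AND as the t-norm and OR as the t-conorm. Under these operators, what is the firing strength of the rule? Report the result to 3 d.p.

firing strength: warm=0.62, ¬moist=1−0.28=0.72, bright=0.56; AND[a·b] → w = 0.2500

0.250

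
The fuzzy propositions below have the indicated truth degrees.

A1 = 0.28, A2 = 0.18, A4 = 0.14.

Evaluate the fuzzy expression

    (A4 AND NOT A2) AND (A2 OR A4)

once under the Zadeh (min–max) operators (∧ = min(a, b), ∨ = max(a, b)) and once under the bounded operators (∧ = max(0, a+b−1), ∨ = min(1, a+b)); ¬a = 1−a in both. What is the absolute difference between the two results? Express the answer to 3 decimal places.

Under Zadeh (min–max):
  NOT A2 = 1 − 0.18 = 0.82
  A4 AND NOT A2 = min(a, b) on (0.14, 0.82) = 0.14
  A2 OR A4 = max(a, b) on (0.18, 0.14) = 0.18
  (A4 AND NOT A2) AND (A2 OR A4) = min(a, b) on (0.14, 0.18) = 0.14
  → value = 0.1400
Under bounded:
  NOT A2 = 1 − 0.18 = 0.82
  A4 AND NOT A2 = max(0, a+b−1) on (0.14, 0.82) = 0.00
  A2 OR A4 = min(1, a+b) on (0.18, 0.14) = 0.32
  (A4 AND NOT A2) AND (A2 OR A4) = max(0, a+b−1) on (0.00, 0.32) = 0.00
  → value = 0.0000
|0.1400 − 0.0000| = 0.140

0.140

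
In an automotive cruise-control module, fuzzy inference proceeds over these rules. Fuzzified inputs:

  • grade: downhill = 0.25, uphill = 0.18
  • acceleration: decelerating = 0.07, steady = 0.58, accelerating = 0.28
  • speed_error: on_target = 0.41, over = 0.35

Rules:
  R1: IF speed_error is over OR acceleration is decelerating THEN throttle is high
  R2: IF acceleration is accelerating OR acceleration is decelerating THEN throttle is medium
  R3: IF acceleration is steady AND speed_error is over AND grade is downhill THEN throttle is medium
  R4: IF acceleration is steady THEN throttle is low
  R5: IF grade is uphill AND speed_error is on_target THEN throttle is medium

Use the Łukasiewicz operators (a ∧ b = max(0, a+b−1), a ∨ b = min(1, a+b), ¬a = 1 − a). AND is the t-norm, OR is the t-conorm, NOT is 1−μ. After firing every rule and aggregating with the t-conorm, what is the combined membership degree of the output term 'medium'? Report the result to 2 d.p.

0.35

R1: over=0.35, decelerating=0.07; OR[min(1, a+b)] → w = 0.42
R2: accelerating=0.28, decelerating=0.07; OR[min(1, a+b)] → w = 0.35
R3: steady=0.58, over=0.35, downhill=0.25; AND[max(0, a+b−1)] → w = 0.00
R4: steady=0.58 → w = 0.58
R5: uphill=0.18, on_target=0.41; AND[max(0, a+b−1)] → w = 0.00
Rules with consequent 'medium': {R2, R3, R5} → strengths 0.35, 0.00, 0.00
Aggregate via t-conorm [min(1, a+b)]: 0.35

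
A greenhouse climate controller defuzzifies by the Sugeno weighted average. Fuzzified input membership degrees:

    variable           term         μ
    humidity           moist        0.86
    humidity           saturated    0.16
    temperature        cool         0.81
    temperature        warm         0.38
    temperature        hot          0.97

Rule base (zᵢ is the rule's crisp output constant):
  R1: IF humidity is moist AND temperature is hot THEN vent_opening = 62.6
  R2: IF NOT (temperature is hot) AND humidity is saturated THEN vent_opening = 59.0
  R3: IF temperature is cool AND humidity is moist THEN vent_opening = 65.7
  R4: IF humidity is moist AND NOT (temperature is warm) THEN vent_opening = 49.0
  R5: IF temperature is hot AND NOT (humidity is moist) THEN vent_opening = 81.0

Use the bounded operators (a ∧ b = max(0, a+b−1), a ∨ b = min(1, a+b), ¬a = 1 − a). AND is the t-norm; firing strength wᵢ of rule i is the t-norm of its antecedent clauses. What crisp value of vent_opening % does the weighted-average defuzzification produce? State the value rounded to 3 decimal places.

61.439

R1 (z=62.6): moist=0.86, hot=0.97; AND[max(0, a+b−1)] → w = 0.83
R2 (z=59.0): ¬hot=1−0.97=0.03, saturated=0.16; AND[max(0, a+b−1)] → w = 0.00
R3 (z=65.7): cool=0.81, moist=0.86; AND[max(0, a+b−1)] → w = 0.67
R4 (z=49.0): moist=0.86, ¬warm=1−0.38=0.62; AND[max(0, a+b−1)] → w = 0.48
R5 (z=81.0): hot=0.97, ¬moist=1−0.86=0.14; AND[max(0, a+b−1)] → w = 0.11
Weighted average = (0.83·62.6 + 0.00·59.0 + 0.67·65.7 + 0.48·49.0 + 0.11·81.0) / (0.83 + 0.00 + 0.67 + 0.48 + 0.11)
  = 128.4070 / 2.0900 = 61.439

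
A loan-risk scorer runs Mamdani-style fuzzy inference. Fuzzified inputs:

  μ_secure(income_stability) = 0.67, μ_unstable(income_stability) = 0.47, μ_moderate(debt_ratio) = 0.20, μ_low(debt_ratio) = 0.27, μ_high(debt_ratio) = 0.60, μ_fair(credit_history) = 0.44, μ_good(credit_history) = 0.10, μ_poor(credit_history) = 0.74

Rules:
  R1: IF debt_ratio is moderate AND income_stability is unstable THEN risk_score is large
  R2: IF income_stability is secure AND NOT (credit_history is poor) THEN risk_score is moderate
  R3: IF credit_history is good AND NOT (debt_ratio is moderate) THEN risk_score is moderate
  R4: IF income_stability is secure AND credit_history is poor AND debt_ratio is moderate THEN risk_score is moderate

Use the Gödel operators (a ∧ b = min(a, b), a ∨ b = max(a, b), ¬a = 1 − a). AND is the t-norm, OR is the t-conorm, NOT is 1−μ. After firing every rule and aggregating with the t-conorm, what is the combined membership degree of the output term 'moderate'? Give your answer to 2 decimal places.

0.26

R1: moderate=0.20, unstable=0.47; AND[min(a, b)] → w = 0.20
R2: secure=0.67, ¬poor=1−0.74=0.26; AND[min(a, b)] → w = 0.26
R3: good=0.10, ¬moderate=1−0.20=0.80; AND[min(a, b)] → w = 0.10
R4: secure=0.67, poor=0.74, moderate=0.20; AND[min(a, b)] → w = 0.20
Rules with consequent 'moderate': {R2, R3, R4} → strengths 0.26, 0.10, 0.20
Aggregate via t-conorm [max(a, b)]: 0.26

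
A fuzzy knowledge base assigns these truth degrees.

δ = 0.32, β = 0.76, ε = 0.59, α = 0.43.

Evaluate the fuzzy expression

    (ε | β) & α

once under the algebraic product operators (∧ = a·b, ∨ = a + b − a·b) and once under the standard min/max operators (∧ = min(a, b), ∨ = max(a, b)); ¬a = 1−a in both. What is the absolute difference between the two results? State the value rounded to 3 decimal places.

Under algebraic product:
  ε | β = a + b − a·b on (0.5900, 0.7600) = 0.9016
  (ε | β) & α = a·b on (0.9016, 0.4300) = 0.3877
  → value = 0.3877
Under standard min/max:
  ε | β = max(a, b) on (0.59, 0.76) = 0.76
  (ε | β) & α = min(a, b) on (0.76, 0.43) = 0.43
  → value = 0.4300
|0.3877 − 0.4300| = 0.042

0.042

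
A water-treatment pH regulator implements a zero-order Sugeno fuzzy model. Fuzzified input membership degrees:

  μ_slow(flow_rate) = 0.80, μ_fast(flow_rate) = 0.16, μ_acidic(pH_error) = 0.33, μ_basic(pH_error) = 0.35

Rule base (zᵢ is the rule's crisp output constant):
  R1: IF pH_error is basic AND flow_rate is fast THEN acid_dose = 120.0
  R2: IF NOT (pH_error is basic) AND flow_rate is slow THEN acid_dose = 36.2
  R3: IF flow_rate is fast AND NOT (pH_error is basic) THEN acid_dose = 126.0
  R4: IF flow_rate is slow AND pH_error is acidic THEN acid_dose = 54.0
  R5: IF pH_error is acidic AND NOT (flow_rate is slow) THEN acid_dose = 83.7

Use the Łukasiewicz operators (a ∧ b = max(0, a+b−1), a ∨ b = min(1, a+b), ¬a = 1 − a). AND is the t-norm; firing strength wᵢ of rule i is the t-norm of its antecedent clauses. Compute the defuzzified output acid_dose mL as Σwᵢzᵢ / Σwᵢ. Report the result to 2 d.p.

40.19

R1 (z=120.0): basic=0.35, fast=0.16; AND[max(0, a+b−1)] → w = 0.00
R2 (z=36.2): ¬basic=1−0.35=0.65, slow=0.80; AND[max(0, a+b−1)] → w = 0.45
R3 (z=126.0): fast=0.16, ¬basic=1−0.35=0.65; AND[max(0, a+b−1)] → w = 0.00
R4 (z=54.0): slow=0.80, acidic=0.33; AND[max(0, a+b−1)] → w = 0.13
R5 (z=83.7): acidic=0.33, ¬slow=1−0.80=0.20; AND[max(0, a+b−1)] → w = 0.00
Weighted average = (0.00·120.0 + 0.45·36.2 + 0.00·126.0 + 0.13·54.0 + 0.00·83.7) / (0.00 + 0.45 + 0.00 + 0.13 + 0.00)
  = 23.3100 / 0.5800 = 40.19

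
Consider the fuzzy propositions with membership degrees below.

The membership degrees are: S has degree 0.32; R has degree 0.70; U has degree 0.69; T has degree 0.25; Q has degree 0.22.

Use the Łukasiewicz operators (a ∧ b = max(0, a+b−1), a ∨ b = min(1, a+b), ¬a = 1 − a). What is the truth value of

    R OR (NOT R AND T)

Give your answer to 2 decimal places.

0.70

NOT R = 1 − 0.70 = 0.30
NOT R AND T = max(0, a+b−1) on (0.30, 0.25) = 0.00
R OR (NOT R AND T) = min(1, a+b) on (0.70, 0.00) = 0.70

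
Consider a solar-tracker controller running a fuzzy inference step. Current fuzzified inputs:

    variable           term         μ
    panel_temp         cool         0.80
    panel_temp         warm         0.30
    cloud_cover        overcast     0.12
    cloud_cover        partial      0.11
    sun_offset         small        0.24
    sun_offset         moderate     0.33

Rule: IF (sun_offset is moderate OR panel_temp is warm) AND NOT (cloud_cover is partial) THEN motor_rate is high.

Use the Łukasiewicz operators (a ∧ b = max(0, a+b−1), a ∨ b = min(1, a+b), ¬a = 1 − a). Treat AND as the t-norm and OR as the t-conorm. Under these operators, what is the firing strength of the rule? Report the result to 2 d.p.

0.52

firing strength: (moderate=0.33 OR warm=0.30) = 0.63; AND[max(0, a+b−1)] with ¬partial=1−0.11=0.89 → w = 0.52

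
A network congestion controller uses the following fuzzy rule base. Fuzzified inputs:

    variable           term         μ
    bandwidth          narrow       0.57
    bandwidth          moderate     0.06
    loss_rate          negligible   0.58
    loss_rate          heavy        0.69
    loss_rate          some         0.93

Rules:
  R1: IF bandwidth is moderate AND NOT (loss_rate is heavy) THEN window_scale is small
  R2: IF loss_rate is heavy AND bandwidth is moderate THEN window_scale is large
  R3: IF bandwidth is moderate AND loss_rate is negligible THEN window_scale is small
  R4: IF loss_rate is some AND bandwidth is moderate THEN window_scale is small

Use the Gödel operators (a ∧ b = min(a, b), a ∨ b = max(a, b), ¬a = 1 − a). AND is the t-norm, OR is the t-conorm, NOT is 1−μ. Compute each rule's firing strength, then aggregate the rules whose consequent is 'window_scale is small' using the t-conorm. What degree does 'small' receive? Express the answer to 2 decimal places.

R1: moderate=0.06, ¬heavy=1−0.69=0.31; AND[min(a, b)] → w = 0.06
R2: heavy=0.69, moderate=0.06; AND[min(a, b)] → w = 0.06
R3: moderate=0.06, negligible=0.58; AND[min(a, b)] → w = 0.06
R4: some=0.93, moderate=0.06; AND[min(a, b)] → w = 0.06
Rules with consequent 'small': {R1, R3, R4} → strengths 0.06, 0.06, 0.06
Aggregate via t-conorm [max(a, b)]: 0.06

0.06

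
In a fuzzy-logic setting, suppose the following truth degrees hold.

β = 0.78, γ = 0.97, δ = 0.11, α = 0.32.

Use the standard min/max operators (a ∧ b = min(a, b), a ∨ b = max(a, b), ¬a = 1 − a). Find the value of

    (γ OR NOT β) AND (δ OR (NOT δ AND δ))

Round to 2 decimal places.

NOT β = 1 − 0.78 = 0.22
γ OR NOT β = max(a, b) on (0.97, 0.22) = 0.97
NOT δ = 1 − 0.11 = 0.89
NOT δ AND δ = min(a, b) on (0.89, 0.11) = 0.11
δ OR (NOT δ AND δ) = max(a, b) on (0.11, 0.11) = 0.11
(γ OR NOT β) AND (δ OR (NOT δ AND δ)) = min(a, b) on (0.97, 0.11) = 0.11

0.11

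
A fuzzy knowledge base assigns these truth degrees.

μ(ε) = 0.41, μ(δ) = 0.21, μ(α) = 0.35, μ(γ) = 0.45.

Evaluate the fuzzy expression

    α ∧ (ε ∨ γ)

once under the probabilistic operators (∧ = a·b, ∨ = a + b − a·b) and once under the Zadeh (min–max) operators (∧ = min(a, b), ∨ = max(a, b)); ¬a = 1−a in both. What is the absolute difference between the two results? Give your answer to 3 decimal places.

0.114

Under probabilistic:
  ε ∨ γ = a + b − a·b on (0.4100, 0.4500) = 0.6755
  α ∧ (ε ∨ γ) = a·b on (0.3500, 0.6755) = 0.2364
  → value = 0.2364
Under Zadeh (min–max):
  ε ∨ γ = max(a, b) on (0.41, 0.45) = 0.45
  α ∧ (ε ∨ γ) = min(a, b) on (0.35, 0.45) = 0.35
  → value = 0.3500
|0.2364 − 0.3500| = 0.114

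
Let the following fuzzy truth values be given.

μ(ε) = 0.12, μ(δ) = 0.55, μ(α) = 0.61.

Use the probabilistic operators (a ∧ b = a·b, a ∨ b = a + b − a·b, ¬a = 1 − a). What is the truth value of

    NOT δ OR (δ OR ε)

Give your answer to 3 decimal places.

0.782

NOT δ = 1 − 0.5500 = 0.4500
δ OR ε = a + b − a·b on (0.5500, 0.1200) = 0.6040
NOT δ OR (δ OR ε) = a + b − a·b on (0.4500, 0.6040) = 0.7822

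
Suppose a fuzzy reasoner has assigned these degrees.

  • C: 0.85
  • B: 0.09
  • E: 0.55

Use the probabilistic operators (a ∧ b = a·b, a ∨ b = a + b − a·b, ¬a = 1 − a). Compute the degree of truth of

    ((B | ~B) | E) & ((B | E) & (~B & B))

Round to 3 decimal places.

~B = 1 − 0.0900 = 0.9100
B | ~B = a + b − a·b on (0.0900, 0.9100) = 0.9181
(B | ~B) | E = a + b − a·b on (0.9181, 0.5500) = 0.9631
B | E = a + b − a·b on (0.0900, 0.5500) = 0.5905
~B = 1 − 0.0900 = 0.9100
~B & B = a·b on (0.9100, 0.0900) = 0.0819
(B | E) & (~B & B) = a·b on (0.5905, 0.0819) = 0.0484
((B | ~B) | E) & ((B | E) & (~B & B)) = a·b on (0.9631, 0.0484) = 0.0466

0.047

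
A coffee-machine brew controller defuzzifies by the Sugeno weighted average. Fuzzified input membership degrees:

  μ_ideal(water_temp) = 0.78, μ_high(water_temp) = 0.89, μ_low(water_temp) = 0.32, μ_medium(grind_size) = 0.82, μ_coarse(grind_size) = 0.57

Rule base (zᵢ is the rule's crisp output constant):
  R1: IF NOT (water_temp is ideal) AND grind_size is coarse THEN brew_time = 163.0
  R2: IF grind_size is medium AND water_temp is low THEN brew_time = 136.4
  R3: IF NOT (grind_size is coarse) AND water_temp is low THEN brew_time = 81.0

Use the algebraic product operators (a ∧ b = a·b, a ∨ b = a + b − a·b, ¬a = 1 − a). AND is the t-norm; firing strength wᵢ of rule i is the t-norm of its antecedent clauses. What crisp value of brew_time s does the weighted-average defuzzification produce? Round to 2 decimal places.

128.24

R1 (z=163.0): ¬ideal=1−0.78=0.22, coarse=0.57; AND[a·b] → w = 0.1254
R2 (z=136.4): medium=0.82, low=0.32; AND[a·b] → w = 0.2624
R3 (z=81.0): ¬coarse=1−0.57=0.43, low=0.32; AND[a·b] → w = 0.1376
Weighted average = (0.1254·163.0 + 0.2624·136.4 + 0.1376·81.0) / (0.1254 + 0.2624 + 0.1376)
  = 67.3772 / 0.5254 = 128.24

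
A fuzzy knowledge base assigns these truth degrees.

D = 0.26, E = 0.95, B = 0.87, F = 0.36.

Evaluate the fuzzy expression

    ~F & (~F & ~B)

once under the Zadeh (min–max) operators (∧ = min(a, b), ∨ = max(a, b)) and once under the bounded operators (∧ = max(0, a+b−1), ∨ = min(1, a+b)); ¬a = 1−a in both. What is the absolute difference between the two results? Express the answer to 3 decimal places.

Under Zadeh (min–max):
  ~F = 1 − 0.36 = 0.64
  ~F = 1 − 0.36 = 0.64
  ~B = 1 − 0.87 = 0.13
  ~F & ~B = min(a, b) on (0.64, 0.13) = 0.13
  ~F & (~F & ~B) = min(a, b) on (0.64, 0.13) = 0.13
  → value = 0.1300
Under bounded:
  ~F = 1 − 0.36 = 0.64
  ~F = 1 − 0.36 = 0.64
  ~B = 1 − 0.87 = 0.13
  ~F & ~B = max(0, a+b−1) on (0.64, 0.13) = 0.00
  ~F & (~F & ~B) = max(0, a+b−1) on (0.64, 0.00) = 0.00
  → value = 0.0000
|0.1300 − 0.0000| = 0.130

0.130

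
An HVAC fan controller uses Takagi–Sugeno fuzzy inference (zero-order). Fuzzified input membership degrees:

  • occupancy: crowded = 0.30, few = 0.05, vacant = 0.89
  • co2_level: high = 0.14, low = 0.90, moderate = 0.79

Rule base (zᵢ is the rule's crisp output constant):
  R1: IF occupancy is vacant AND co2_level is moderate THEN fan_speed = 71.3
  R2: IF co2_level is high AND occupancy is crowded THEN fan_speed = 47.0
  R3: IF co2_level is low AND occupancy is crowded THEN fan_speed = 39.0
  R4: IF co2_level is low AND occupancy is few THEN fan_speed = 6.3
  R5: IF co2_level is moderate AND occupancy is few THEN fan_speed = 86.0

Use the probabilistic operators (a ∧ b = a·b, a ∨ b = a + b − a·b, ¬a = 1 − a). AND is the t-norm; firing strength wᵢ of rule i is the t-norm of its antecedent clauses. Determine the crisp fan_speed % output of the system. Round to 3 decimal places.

60.309

R1 (z=71.3): vacant=0.89, moderate=0.79; AND[a·b] → w = 0.7031
R2 (z=47.0): high=0.14, crowded=0.30; AND[a·b] → w = 0.0420
R3 (z=39.0): low=0.90, crowded=0.30; AND[a·b] → w = 0.2700
R4 (z=6.3): low=0.90, few=0.05; AND[a·b] → w = 0.0450
R5 (z=86.0): moderate=0.79, few=0.05; AND[a·b] → w = 0.0395
Weighted average = (0.7031·71.3 + 0.0420·47.0 + 0.2700·39.0 + 0.0450·6.3 + 0.0395·86.0) / (0.7031 + 0.0420 + 0.2700 + 0.0450 + 0.0395)
  = 66.3155 / 1.0996 = 60.309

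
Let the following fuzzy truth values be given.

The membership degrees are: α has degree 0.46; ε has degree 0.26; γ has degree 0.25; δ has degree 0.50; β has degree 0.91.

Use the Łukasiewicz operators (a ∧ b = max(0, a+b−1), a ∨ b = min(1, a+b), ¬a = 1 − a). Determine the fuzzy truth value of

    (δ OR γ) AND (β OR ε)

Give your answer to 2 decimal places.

0.75

δ OR γ = min(1, a+b) on (0.50, 0.25) = 0.75
β OR ε = min(1, a+b) on (0.91, 0.26) = 1.00
(δ OR γ) AND (β OR ε) = max(0, a+b−1) on (0.75, 1.00) = 0.75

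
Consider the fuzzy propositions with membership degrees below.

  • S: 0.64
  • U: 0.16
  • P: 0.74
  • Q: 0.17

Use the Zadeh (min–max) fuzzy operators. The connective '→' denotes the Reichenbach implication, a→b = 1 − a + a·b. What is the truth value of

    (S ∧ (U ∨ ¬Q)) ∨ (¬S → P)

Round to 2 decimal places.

0.91

¬Q = 1 − 0.17 = 0.83
U ∨ ¬Q = max(a, b) on (0.16, 0.83) = 0.83
S ∧ (U ∨ ¬Q) = min(a, b) on (0.64, 0.83) = 0.64
¬S = 1 − 0.64 = 0.36
¬S → P  [Reichenbach: 1 − a + a·b] with a=0.36, b=0.74 → 0.91
(S ∧ (U ∨ ¬Q)) ∨ (¬S → P) = max(a, b) on (0.64, 0.91) = 0.91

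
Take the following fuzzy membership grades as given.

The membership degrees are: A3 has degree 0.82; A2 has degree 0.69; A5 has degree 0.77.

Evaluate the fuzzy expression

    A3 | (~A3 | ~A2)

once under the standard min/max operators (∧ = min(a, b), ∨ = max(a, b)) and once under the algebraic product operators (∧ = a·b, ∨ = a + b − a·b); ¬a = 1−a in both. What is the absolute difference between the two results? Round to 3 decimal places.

0.078

Under standard min/max:
  ~A3 = 1 − 0.82 = 0.18
  ~A2 = 1 − 0.69 = 0.31
  ~A3 | ~A2 = max(a, b) on (0.18, 0.31) = 0.31
  A3 | (~A3 | ~A2) = max(a, b) on (0.82, 0.31) = 0.82
  → value = 0.8200
Under algebraic product:
  ~A3 = 1 − 0.8200 = 0.1800
  ~A2 = 1 − 0.6900 = 0.3100
  ~A3 | ~A2 = a + b − a·b on (0.1800, 0.3100) = 0.4342
  A3 | (~A3 | ~A2) = a + b − a·b on (0.8200, 0.4342) = 0.8982
  → value = 0.8982
|0.8200 − 0.8982| = 0.078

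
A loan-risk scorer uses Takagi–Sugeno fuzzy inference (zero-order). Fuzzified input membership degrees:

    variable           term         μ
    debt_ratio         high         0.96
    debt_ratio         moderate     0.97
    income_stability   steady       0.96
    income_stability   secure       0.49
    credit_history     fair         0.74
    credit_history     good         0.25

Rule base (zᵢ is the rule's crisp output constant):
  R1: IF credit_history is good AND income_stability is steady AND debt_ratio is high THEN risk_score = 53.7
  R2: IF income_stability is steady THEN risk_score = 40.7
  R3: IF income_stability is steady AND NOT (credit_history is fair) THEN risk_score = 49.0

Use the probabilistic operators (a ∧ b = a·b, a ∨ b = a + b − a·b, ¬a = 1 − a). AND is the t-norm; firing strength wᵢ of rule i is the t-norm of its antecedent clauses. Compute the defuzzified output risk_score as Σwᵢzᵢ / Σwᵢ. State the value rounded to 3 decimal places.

R1 (z=53.7): good=0.25, steady=0.96, high=0.96; AND[a·b] → w = 0.2304
R2 (z=40.7): steady=0.96 → w = 0.9600
R3 (z=49.0): steady=0.96, ¬fair=1−0.74=0.26; AND[a·b] → w = 0.2496
Weighted average = (0.2304·53.7 + 0.9600·40.7 + 0.2496·49.0) / (0.2304 + 0.9600 + 0.2496)
  = 63.6749 / 1.4400 = 44.219

44.219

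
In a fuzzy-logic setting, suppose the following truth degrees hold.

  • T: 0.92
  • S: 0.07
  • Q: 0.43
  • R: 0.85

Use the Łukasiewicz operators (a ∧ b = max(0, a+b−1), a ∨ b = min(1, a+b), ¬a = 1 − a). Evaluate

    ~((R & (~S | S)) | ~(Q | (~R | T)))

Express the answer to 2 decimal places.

0.15

~S = 1 − 0.07 = 0.93
~S | S = min(1, a+b) on (0.93, 0.07) = 1.00
R & (~S | S) = max(0, a+b−1) on (0.85, 1.00) = 0.85
~R = 1 − 0.85 = 0.15
~R | T = min(1, a+b) on (0.15, 0.92) = 1.00
Q | (~R | T) = min(1, a+b) on (0.43, 1.00) = 1.00
~(Q | (~R | T)) = 1 − 1.00 = 0.00
(R & (~S | S)) | ~(Q | (~R | T)) = min(1, a+b) on (0.85, 0.00) = 0.85
~((R & (~S | S)) | ~(Q | (~R | T))) = 1 − 0.85 = 0.15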